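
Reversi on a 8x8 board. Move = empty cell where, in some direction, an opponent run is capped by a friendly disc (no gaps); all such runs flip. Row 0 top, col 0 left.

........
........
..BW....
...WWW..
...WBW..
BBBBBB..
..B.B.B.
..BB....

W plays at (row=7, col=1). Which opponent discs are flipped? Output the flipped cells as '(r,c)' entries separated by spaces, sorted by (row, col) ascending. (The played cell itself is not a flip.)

Dir NW: first cell '.' (not opp) -> no flip
Dir N: first cell '.' (not opp) -> no flip
Dir NE: opp run (6,2) (5,3) (4,4) capped by W -> flip
Dir W: first cell '.' (not opp) -> no flip
Dir E: opp run (7,2) (7,3), next='.' -> no flip
Dir SW: edge -> no flip
Dir S: edge -> no flip
Dir SE: edge -> no flip

Answer: (4,4) (5,3) (6,2)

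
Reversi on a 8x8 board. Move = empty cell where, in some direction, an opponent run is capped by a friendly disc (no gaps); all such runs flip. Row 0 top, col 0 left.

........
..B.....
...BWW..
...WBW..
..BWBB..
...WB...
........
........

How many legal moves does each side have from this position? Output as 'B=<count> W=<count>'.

-- B to move --
(1,3): no bracket -> illegal
(1,4): flips 1 -> legal
(1,5): flips 4 -> legal
(1,6): flips 1 -> legal
(2,2): flips 1 -> legal
(2,6): flips 3 -> legal
(3,2): flips 2 -> legal
(3,6): flips 1 -> legal
(4,6): no bracket -> illegal
(5,2): flips 2 -> legal
(6,2): flips 1 -> legal
(6,3): flips 3 -> legal
(6,4): flips 1 -> legal
B mobility = 11
-- W to move --
(0,1): no bracket -> illegal
(0,2): no bracket -> illegal
(0,3): no bracket -> illegal
(1,1): no bracket -> illegal
(1,3): flips 1 -> legal
(1,4): no bracket -> illegal
(2,1): no bracket -> illegal
(2,2): flips 1 -> legal
(3,1): flips 1 -> legal
(3,2): no bracket -> illegal
(3,6): no bracket -> illegal
(4,1): flips 1 -> legal
(4,6): flips 2 -> legal
(5,1): flips 1 -> legal
(5,2): no bracket -> illegal
(5,5): flips 3 -> legal
(5,6): no bracket -> illegal
(6,3): no bracket -> illegal
(6,4): flips 3 -> legal
(6,5): flips 1 -> legal
W mobility = 9

Answer: B=11 W=9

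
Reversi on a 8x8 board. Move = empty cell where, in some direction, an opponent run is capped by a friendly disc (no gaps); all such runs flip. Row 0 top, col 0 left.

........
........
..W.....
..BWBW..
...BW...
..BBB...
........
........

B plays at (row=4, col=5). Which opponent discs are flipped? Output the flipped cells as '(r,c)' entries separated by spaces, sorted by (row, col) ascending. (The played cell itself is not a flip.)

Dir NW: first cell 'B' (not opp) -> no flip
Dir N: opp run (3,5), next='.' -> no flip
Dir NE: first cell '.' (not opp) -> no flip
Dir W: opp run (4,4) capped by B -> flip
Dir E: first cell '.' (not opp) -> no flip
Dir SW: first cell 'B' (not opp) -> no flip
Dir S: first cell '.' (not opp) -> no flip
Dir SE: first cell '.' (not opp) -> no flip

Answer: (4,4)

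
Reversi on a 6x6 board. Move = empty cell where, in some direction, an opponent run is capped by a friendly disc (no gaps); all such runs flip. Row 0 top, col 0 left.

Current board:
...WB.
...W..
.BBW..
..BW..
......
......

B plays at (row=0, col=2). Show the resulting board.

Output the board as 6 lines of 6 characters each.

Place B at (0,2); scan 8 dirs for brackets.
Dir NW: edge -> no flip
Dir N: edge -> no flip
Dir NE: edge -> no flip
Dir W: first cell '.' (not opp) -> no flip
Dir E: opp run (0,3) capped by B -> flip
Dir SW: first cell '.' (not opp) -> no flip
Dir S: first cell '.' (not opp) -> no flip
Dir SE: opp run (1,3), next='.' -> no flip
All flips: (0,3)

Answer: ..BBB.
...W..
.BBW..
..BW..
......
......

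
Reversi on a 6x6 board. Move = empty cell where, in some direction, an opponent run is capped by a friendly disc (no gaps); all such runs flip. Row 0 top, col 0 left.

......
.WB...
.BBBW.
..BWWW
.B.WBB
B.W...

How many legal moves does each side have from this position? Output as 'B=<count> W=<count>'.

-- B to move --
(0,0): flips 1 -> legal
(0,1): flips 1 -> legal
(0,2): no bracket -> illegal
(1,0): flips 1 -> legal
(1,3): no bracket -> illegal
(1,4): flips 2 -> legal
(1,5): no bracket -> illegal
(2,0): no bracket -> illegal
(2,5): flips 2 -> legal
(4,2): flips 1 -> legal
(5,1): no bracket -> illegal
(5,3): flips 2 -> legal
(5,4): flips 1 -> legal
B mobility = 8
-- W to move --
(0,1): flips 2 -> legal
(0,2): no bracket -> illegal
(0,3): no bracket -> illegal
(1,0): flips 2 -> legal
(1,3): flips 2 -> legal
(1,4): no bracket -> illegal
(2,0): flips 3 -> legal
(3,0): flips 1 -> legal
(3,1): flips 2 -> legal
(4,0): no bracket -> illegal
(4,2): no bracket -> illegal
(5,1): no bracket -> illegal
(5,3): flips 1 -> legal
(5,4): flips 1 -> legal
(5,5): flips 2 -> legal
W mobility = 9

Answer: B=8 W=9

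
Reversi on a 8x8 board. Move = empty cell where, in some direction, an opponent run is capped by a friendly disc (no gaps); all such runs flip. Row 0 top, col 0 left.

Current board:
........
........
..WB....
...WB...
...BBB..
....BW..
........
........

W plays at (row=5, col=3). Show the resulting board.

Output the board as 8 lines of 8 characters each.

Answer: ........
........
..WB....
...WB...
...WBB..
...WWW..
........
........

Derivation:
Place W at (5,3); scan 8 dirs for brackets.
Dir NW: first cell '.' (not opp) -> no flip
Dir N: opp run (4,3) capped by W -> flip
Dir NE: opp run (4,4), next='.' -> no flip
Dir W: first cell '.' (not opp) -> no flip
Dir E: opp run (5,4) capped by W -> flip
Dir SW: first cell '.' (not opp) -> no flip
Dir S: first cell '.' (not opp) -> no flip
Dir SE: first cell '.' (not opp) -> no flip
All flips: (4,3) (5,4)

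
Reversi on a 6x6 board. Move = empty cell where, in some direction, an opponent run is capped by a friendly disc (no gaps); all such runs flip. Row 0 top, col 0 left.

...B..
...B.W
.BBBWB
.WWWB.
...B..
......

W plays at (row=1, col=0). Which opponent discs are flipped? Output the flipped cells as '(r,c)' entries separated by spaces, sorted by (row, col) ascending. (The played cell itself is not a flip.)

Dir NW: edge -> no flip
Dir N: first cell '.' (not opp) -> no flip
Dir NE: first cell '.' (not opp) -> no flip
Dir W: edge -> no flip
Dir E: first cell '.' (not opp) -> no flip
Dir SW: edge -> no flip
Dir S: first cell '.' (not opp) -> no flip
Dir SE: opp run (2,1) capped by W -> flip

Answer: (2,1)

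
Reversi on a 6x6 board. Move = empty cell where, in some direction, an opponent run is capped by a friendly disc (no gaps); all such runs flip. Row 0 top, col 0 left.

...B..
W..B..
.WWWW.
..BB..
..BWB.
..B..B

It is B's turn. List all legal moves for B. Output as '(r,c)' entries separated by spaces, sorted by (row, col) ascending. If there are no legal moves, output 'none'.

Answer: (1,1) (1,2) (1,4) (1,5) (3,1) (3,4) (3,5) (5,3) (5,4)

Derivation:
(0,0): no bracket -> illegal
(0,1): no bracket -> illegal
(1,1): flips 1 -> legal
(1,2): flips 1 -> legal
(1,4): flips 1 -> legal
(1,5): flips 1 -> legal
(2,0): no bracket -> illegal
(2,5): no bracket -> illegal
(3,0): no bracket -> illegal
(3,1): flips 1 -> legal
(3,4): flips 1 -> legal
(3,5): flips 1 -> legal
(5,3): flips 1 -> legal
(5,4): flips 1 -> legal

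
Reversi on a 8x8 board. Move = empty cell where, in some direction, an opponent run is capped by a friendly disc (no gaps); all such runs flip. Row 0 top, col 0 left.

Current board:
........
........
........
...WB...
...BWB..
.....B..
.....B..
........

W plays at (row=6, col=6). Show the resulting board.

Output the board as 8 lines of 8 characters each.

Place W at (6,6); scan 8 dirs for brackets.
Dir NW: opp run (5,5) capped by W -> flip
Dir N: first cell '.' (not opp) -> no flip
Dir NE: first cell '.' (not opp) -> no flip
Dir W: opp run (6,5), next='.' -> no flip
Dir E: first cell '.' (not opp) -> no flip
Dir SW: first cell '.' (not opp) -> no flip
Dir S: first cell '.' (not opp) -> no flip
Dir SE: first cell '.' (not opp) -> no flip
All flips: (5,5)

Answer: ........
........
........
...WB...
...BWB..
.....W..
.....BW.
........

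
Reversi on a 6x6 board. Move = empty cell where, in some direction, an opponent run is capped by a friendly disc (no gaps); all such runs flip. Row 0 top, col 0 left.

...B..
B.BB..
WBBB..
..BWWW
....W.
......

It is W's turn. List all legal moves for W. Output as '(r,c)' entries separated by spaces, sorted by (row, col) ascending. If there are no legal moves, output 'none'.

(0,0): flips 1 -> legal
(0,1): flips 2 -> legal
(0,2): no bracket -> illegal
(0,4): no bracket -> illegal
(1,1): flips 1 -> legal
(1,4): no bracket -> illegal
(2,4): flips 3 -> legal
(3,0): no bracket -> illegal
(3,1): flips 1 -> legal
(4,1): no bracket -> illegal
(4,2): no bracket -> illegal
(4,3): no bracket -> illegal

Answer: (0,0) (0,1) (1,1) (2,4) (3,1)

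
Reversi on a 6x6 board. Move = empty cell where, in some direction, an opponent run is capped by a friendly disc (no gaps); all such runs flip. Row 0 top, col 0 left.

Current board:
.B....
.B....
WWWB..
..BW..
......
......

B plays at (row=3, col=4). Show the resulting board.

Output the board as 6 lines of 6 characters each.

Answer: .B....
.B....
WWWB..
..BBB.
......
......

Derivation:
Place B at (3,4); scan 8 dirs for brackets.
Dir NW: first cell 'B' (not opp) -> no flip
Dir N: first cell '.' (not opp) -> no flip
Dir NE: first cell '.' (not opp) -> no flip
Dir W: opp run (3,3) capped by B -> flip
Dir E: first cell '.' (not opp) -> no flip
Dir SW: first cell '.' (not opp) -> no flip
Dir S: first cell '.' (not opp) -> no flip
Dir SE: first cell '.' (not opp) -> no flip
All flips: (3,3)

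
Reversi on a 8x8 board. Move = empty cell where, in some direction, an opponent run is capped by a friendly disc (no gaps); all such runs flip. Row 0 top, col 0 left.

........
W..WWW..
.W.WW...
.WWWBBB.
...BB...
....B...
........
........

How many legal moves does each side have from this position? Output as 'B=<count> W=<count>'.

Answer: B=6 W=7

Derivation:
-- B to move --
(0,0): no bracket -> illegal
(0,1): no bracket -> illegal
(0,2): flips 2 -> legal
(0,3): flips 3 -> legal
(0,4): flips 2 -> legal
(0,5): no bracket -> illegal
(0,6): no bracket -> illegal
(1,1): no bracket -> illegal
(1,2): flips 1 -> legal
(1,6): no bracket -> illegal
(2,0): no bracket -> illegal
(2,2): flips 1 -> legal
(2,5): no bracket -> illegal
(2,6): no bracket -> illegal
(3,0): flips 3 -> legal
(4,0): no bracket -> illegal
(4,1): no bracket -> illegal
(4,2): no bracket -> illegal
B mobility = 6
-- W to move --
(2,5): no bracket -> illegal
(2,6): no bracket -> illegal
(2,7): no bracket -> illegal
(3,7): flips 3 -> legal
(4,2): no bracket -> illegal
(4,5): flips 1 -> legal
(4,6): flips 1 -> legal
(4,7): no bracket -> illegal
(5,2): no bracket -> illegal
(5,3): flips 1 -> legal
(5,5): flips 1 -> legal
(6,3): no bracket -> illegal
(6,4): flips 3 -> legal
(6,5): flips 2 -> legal
W mobility = 7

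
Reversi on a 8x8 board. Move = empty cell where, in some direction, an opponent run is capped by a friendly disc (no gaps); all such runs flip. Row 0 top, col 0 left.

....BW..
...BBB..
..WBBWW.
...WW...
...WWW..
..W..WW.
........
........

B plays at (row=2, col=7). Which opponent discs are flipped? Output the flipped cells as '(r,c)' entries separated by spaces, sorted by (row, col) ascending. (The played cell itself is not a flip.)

Dir NW: first cell '.' (not opp) -> no flip
Dir N: first cell '.' (not opp) -> no flip
Dir NE: edge -> no flip
Dir W: opp run (2,6) (2,5) capped by B -> flip
Dir E: edge -> no flip
Dir SW: first cell '.' (not opp) -> no flip
Dir S: first cell '.' (not opp) -> no flip
Dir SE: edge -> no flip

Answer: (2,5) (2,6)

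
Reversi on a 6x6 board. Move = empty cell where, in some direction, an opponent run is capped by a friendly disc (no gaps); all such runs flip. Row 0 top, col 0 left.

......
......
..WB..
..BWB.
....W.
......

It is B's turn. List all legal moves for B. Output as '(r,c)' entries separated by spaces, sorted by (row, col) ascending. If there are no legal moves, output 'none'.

(1,1): no bracket -> illegal
(1,2): flips 1 -> legal
(1,3): no bracket -> illegal
(2,1): flips 1 -> legal
(2,4): no bracket -> illegal
(3,1): no bracket -> illegal
(3,5): no bracket -> illegal
(4,2): no bracket -> illegal
(4,3): flips 1 -> legal
(4,5): no bracket -> illegal
(5,3): no bracket -> illegal
(5,4): flips 1 -> legal
(5,5): no bracket -> illegal

Answer: (1,2) (2,1) (4,3) (5,4)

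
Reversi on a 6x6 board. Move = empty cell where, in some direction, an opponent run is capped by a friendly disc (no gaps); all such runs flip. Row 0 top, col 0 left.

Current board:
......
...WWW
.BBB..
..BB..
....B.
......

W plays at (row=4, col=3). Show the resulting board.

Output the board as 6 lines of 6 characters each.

Answer: ......
...WWW
.BBW..
..BW..
...WB.
......

Derivation:
Place W at (4,3); scan 8 dirs for brackets.
Dir NW: opp run (3,2) (2,1), next='.' -> no flip
Dir N: opp run (3,3) (2,3) capped by W -> flip
Dir NE: first cell '.' (not opp) -> no flip
Dir W: first cell '.' (not opp) -> no flip
Dir E: opp run (4,4), next='.' -> no flip
Dir SW: first cell '.' (not opp) -> no flip
Dir S: first cell '.' (not opp) -> no flip
Dir SE: first cell '.' (not opp) -> no flip
All flips: (2,3) (3,3)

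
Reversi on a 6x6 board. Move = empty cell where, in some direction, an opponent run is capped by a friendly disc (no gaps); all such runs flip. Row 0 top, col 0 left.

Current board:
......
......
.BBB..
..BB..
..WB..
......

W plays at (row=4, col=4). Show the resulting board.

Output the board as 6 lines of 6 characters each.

Place W at (4,4); scan 8 dirs for brackets.
Dir NW: opp run (3,3) (2,2), next='.' -> no flip
Dir N: first cell '.' (not opp) -> no flip
Dir NE: first cell '.' (not opp) -> no flip
Dir W: opp run (4,3) capped by W -> flip
Dir E: first cell '.' (not opp) -> no flip
Dir SW: first cell '.' (not opp) -> no flip
Dir S: first cell '.' (not opp) -> no flip
Dir SE: first cell '.' (not opp) -> no flip
All flips: (4,3)

Answer: ......
......
.BBB..
..BB..
..WWW.
......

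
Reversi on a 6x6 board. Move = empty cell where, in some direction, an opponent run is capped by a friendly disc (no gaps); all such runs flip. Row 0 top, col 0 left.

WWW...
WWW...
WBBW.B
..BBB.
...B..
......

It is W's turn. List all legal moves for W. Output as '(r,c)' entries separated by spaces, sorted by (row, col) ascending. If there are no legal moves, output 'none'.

Answer: (3,0) (3,1) (4,1) (4,2) (4,4) (4,5) (5,3) (5,4)

Derivation:
(1,3): no bracket -> illegal
(1,4): no bracket -> illegal
(1,5): no bracket -> illegal
(2,4): no bracket -> illegal
(3,0): flips 1 -> legal
(3,1): flips 1 -> legal
(3,5): no bracket -> illegal
(4,1): flips 1 -> legal
(4,2): flips 2 -> legal
(4,4): flips 2 -> legal
(4,5): flips 1 -> legal
(5,2): no bracket -> illegal
(5,3): flips 2 -> legal
(5,4): flips 3 -> legal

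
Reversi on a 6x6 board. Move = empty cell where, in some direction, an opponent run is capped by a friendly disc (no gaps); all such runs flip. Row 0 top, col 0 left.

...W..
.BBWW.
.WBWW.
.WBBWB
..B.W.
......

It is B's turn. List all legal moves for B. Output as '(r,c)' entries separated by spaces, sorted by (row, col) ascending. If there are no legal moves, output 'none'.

(0,2): flips 2 -> legal
(0,4): flips 1 -> legal
(0,5): flips 2 -> legal
(1,0): flips 1 -> legal
(1,5): flips 3 -> legal
(2,0): flips 2 -> legal
(2,5): flips 2 -> legal
(3,0): flips 2 -> legal
(4,0): flips 1 -> legal
(4,1): flips 2 -> legal
(4,3): no bracket -> illegal
(4,5): flips 2 -> legal
(5,3): flips 1 -> legal
(5,4): no bracket -> illegal
(5,5): flips 1 -> legal

Answer: (0,2) (0,4) (0,5) (1,0) (1,5) (2,0) (2,5) (3,0) (4,0) (4,1) (4,5) (5,3) (5,5)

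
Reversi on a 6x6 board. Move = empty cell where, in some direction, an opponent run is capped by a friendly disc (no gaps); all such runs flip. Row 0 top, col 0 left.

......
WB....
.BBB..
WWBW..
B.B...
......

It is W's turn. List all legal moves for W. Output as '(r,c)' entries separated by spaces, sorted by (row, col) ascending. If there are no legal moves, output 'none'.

(0,0): flips 2 -> legal
(0,1): flips 2 -> legal
(0,2): no bracket -> illegal
(1,2): flips 2 -> legal
(1,3): flips 2 -> legal
(1,4): no bracket -> illegal
(2,0): no bracket -> illegal
(2,4): no bracket -> illegal
(3,4): no bracket -> illegal
(4,1): no bracket -> illegal
(4,3): flips 2 -> legal
(5,0): flips 1 -> legal
(5,1): flips 1 -> legal
(5,2): no bracket -> illegal
(5,3): flips 1 -> legal

Answer: (0,0) (0,1) (1,2) (1,3) (4,3) (5,0) (5,1) (5,3)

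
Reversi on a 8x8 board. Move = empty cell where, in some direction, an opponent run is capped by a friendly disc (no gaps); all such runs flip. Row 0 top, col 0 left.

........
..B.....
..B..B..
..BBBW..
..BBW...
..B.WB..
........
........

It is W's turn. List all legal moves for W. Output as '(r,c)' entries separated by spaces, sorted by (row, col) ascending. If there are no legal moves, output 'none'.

Answer: (1,1) (1,5) (2,1) (2,4) (3,1) (4,1) (5,6) (6,6)

Derivation:
(0,1): no bracket -> illegal
(0,2): no bracket -> illegal
(0,3): no bracket -> illegal
(1,1): flips 2 -> legal
(1,3): no bracket -> illegal
(1,4): no bracket -> illegal
(1,5): flips 1 -> legal
(1,6): no bracket -> illegal
(2,1): flips 2 -> legal
(2,3): no bracket -> illegal
(2,4): flips 1 -> legal
(2,6): no bracket -> illegal
(3,1): flips 3 -> legal
(3,6): no bracket -> illegal
(4,1): flips 2 -> legal
(4,5): no bracket -> illegal
(4,6): no bracket -> illegal
(5,1): no bracket -> illegal
(5,3): no bracket -> illegal
(5,6): flips 1 -> legal
(6,1): no bracket -> illegal
(6,2): no bracket -> illegal
(6,3): no bracket -> illegal
(6,4): no bracket -> illegal
(6,5): no bracket -> illegal
(6,6): flips 1 -> legal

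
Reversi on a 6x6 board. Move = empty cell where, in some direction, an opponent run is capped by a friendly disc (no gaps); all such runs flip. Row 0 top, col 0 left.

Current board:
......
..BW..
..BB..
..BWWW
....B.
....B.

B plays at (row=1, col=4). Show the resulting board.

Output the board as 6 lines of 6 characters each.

Answer: ......
..BBB.
..BB..
..BWWW
....B.
....B.

Derivation:
Place B at (1,4); scan 8 dirs for brackets.
Dir NW: first cell '.' (not opp) -> no flip
Dir N: first cell '.' (not opp) -> no flip
Dir NE: first cell '.' (not opp) -> no flip
Dir W: opp run (1,3) capped by B -> flip
Dir E: first cell '.' (not opp) -> no flip
Dir SW: first cell 'B' (not opp) -> no flip
Dir S: first cell '.' (not opp) -> no flip
Dir SE: first cell '.' (not opp) -> no flip
All flips: (1,3)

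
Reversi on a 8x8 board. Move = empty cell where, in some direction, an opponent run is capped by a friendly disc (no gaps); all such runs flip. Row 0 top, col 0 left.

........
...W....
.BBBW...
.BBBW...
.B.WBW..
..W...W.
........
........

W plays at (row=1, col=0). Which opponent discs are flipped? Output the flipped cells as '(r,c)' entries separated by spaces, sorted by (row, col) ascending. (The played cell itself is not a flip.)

Answer: (2,1) (3,2)

Derivation:
Dir NW: edge -> no flip
Dir N: first cell '.' (not opp) -> no flip
Dir NE: first cell '.' (not opp) -> no flip
Dir W: edge -> no flip
Dir E: first cell '.' (not opp) -> no flip
Dir SW: edge -> no flip
Dir S: first cell '.' (not opp) -> no flip
Dir SE: opp run (2,1) (3,2) capped by W -> flip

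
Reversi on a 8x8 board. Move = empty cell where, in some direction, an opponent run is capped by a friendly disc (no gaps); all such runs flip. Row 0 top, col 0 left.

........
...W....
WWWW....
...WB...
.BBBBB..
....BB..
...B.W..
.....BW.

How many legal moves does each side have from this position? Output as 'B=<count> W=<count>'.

-- B to move --
(0,2): no bracket -> illegal
(0,3): flips 3 -> legal
(0,4): no bracket -> illegal
(1,0): no bracket -> illegal
(1,1): flips 2 -> legal
(1,2): flips 1 -> legal
(1,4): no bracket -> illegal
(2,4): flips 1 -> legal
(3,0): no bracket -> illegal
(3,1): no bracket -> illegal
(3,2): flips 1 -> legal
(5,6): no bracket -> illegal
(6,4): no bracket -> illegal
(6,6): no bracket -> illegal
(6,7): no bracket -> illegal
(7,4): no bracket -> illegal
(7,7): flips 1 -> legal
B mobility = 6
-- W to move --
(2,4): no bracket -> illegal
(2,5): no bracket -> illegal
(3,0): no bracket -> illegal
(3,1): no bracket -> illegal
(3,2): flips 2 -> legal
(3,5): flips 3 -> legal
(3,6): no bracket -> illegal
(4,0): no bracket -> illegal
(4,6): no bracket -> illegal
(5,0): no bracket -> illegal
(5,1): flips 1 -> legal
(5,2): no bracket -> illegal
(5,3): flips 1 -> legal
(5,6): flips 2 -> legal
(6,2): no bracket -> illegal
(6,4): no bracket -> illegal
(6,6): flips 2 -> legal
(7,2): no bracket -> illegal
(7,3): no bracket -> illegal
(7,4): flips 1 -> legal
W mobility = 7

Answer: B=6 W=7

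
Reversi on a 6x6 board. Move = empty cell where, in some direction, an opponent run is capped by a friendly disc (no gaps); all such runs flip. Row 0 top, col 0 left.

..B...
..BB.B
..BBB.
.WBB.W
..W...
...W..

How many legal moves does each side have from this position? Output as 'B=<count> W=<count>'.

-- B to move --
(2,0): no bracket -> illegal
(2,1): no bracket -> illegal
(2,5): no bracket -> illegal
(3,0): flips 1 -> legal
(3,4): no bracket -> illegal
(4,0): flips 1 -> legal
(4,1): no bracket -> illegal
(4,3): no bracket -> illegal
(4,4): no bracket -> illegal
(4,5): no bracket -> illegal
(5,1): flips 1 -> legal
(5,2): flips 1 -> legal
(5,4): no bracket -> illegal
B mobility = 4
-- W to move --
(0,1): no bracket -> illegal
(0,3): no bracket -> illegal
(0,4): flips 2 -> legal
(0,5): no bracket -> illegal
(1,1): no bracket -> illegal
(1,4): no bracket -> illegal
(2,1): no bracket -> illegal
(2,5): no bracket -> illegal
(3,4): flips 2 -> legal
(4,1): no bracket -> illegal
(4,3): no bracket -> illegal
(4,4): no bracket -> illegal
W mobility = 2

Answer: B=4 W=2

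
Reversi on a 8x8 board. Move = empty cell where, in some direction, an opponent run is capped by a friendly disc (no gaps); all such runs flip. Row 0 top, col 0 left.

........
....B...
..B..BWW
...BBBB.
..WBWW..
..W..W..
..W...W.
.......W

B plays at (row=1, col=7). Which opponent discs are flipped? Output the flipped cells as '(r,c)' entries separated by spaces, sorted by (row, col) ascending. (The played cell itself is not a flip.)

Answer: (2,6)

Derivation:
Dir NW: first cell '.' (not opp) -> no flip
Dir N: first cell '.' (not opp) -> no flip
Dir NE: edge -> no flip
Dir W: first cell '.' (not opp) -> no flip
Dir E: edge -> no flip
Dir SW: opp run (2,6) capped by B -> flip
Dir S: opp run (2,7), next='.' -> no flip
Dir SE: edge -> no flip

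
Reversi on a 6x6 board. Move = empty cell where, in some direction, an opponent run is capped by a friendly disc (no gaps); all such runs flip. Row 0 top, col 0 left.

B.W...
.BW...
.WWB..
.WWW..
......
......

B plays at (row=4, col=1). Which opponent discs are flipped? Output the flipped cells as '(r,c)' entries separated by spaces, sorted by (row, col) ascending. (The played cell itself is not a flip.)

Answer: (2,1) (3,1) (3,2)

Derivation:
Dir NW: first cell '.' (not opp) -> no flip
Dir N: opp run (3,1) (2,1) capped by B -> flip
Dir NE: opp run (3,2) capped by B -> flip
Dir W: first cell '.' (not opp) -> no flip
Dir E: first cell '.' (not opp) -> no flip
Dir SW: first cell '.' (not opp) -> no flip
Dir S: first cell '.' (not opp) -> no flip
Dir SE: first cell '.' (not opp) -> no flip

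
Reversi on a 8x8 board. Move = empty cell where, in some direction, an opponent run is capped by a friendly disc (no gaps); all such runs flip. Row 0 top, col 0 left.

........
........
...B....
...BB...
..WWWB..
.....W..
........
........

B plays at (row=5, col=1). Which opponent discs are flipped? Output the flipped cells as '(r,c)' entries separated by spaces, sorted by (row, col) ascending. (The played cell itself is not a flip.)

Dir NW: first cell '.' (not opp) -> no flip
Dir N: first cell '.' (not opp) -> no flip
Dir NE: opp run (4,2) capped by B -> flip
Dir W: first cell '.' (not opp) -> no flip
Dir E: first cell '.' (not opp) -> no flip
Dir SW: first cell '.' (not opp) -> no flip
Dir S: first cell '.' (not opp) -> no flip
Dir SE: first cell '.' (not opp) -> no flip

Answer: (4,2)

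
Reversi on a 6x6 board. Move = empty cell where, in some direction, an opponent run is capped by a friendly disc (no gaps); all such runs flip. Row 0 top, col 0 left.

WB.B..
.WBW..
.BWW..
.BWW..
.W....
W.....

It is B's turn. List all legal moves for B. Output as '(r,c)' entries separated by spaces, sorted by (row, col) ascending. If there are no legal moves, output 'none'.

(0,2): no bracket -> illegal
(0,4): flips 2 -> legal
(1,0): flips 1 -> legal
(1,4): flips 1 -> legal
(2,0): no bracket -> illegal
(2,4): flips 2 -> legal
(3,0): no bracket -> illegal
(3,4): flips 3 -> legal
(4,0): no bracket -> illegal
(4,2): flips 2 -> legal
(4,3): flips 4 -> legal
(4,4): no bracket -> illegal
(5,1): flips 1 -> legal
(5,2): no bracket -> illegal

Answer: (0,4) (1,0) (1,4) (2,4) (3,4) (4,2) (4,3) (5,1)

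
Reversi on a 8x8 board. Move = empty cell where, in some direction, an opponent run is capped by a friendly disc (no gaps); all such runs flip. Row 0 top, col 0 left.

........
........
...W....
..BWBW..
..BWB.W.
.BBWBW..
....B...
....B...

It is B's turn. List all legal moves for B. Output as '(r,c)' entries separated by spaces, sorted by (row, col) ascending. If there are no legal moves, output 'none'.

(1,2): flips 1 -> legal
(1,3): no bracket -> illegal
(1,4): flips 1 -> legal
(2,2): flips 1 -> legal
(2,4): flips 1 -> legal
(2,5): no bracket -> illegal
(2,6): flips 1 -> legal
(3,6): flips 1 -> legal
(3,7): flips 2 -> legal
(4,5): no bracket -> illegal
(4,7): no bracket -> illegal
(5,6): flips 1 -> legal
(5,7): no bracket -> illegal
(6,2): flips 1 -> legal
(6,3): no bracket -> illegal
(6,5): no bracket -> illegal
(6,6): flips 1 -> legal

Answer: (1,2) (1,4) (2,2) (2,4) (2,6) (3,6) (3,7) (5,6) (6,2) (6,6)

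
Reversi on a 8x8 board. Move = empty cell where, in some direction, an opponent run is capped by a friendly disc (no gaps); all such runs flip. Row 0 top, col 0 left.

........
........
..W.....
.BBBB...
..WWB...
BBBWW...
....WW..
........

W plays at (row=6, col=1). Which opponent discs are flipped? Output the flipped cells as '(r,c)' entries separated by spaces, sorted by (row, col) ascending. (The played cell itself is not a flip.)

Dir NW: opp run (5,0), next=edge -> no flip
Dir N: opp run (5,1), next='.' -> no flip
Dir NE: opp run (5,2) capped by W -> flip
Dir W: first cell '.' (not opp) -> no flip
Dir E: first cell '.' (not opp) -> no flip
Dir SW: first cell '.' (not opp) -> no flip
Dir S: first cell '.' (not opp) -> no flip
Dir SE: first cell '.' (not opp) -> no flip

Answer: (5,2)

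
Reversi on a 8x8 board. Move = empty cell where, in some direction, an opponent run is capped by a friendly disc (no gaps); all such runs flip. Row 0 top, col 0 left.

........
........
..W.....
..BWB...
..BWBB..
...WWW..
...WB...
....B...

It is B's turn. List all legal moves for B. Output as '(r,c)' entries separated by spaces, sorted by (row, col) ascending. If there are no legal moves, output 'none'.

Answer: (1,1) (1,2) (2,4) (4,6) (5,2) (6,2) (6,5) (6,6) (7,2)

Derivation:
(1,1): flips 2 -> legal
(1,2): flips 1 -> legal
(1,3): no bracket -> illegal
(2,1): no bracket -> illegal
(2,3): no bracket -> illegal
(2,4): flips 1 -> legal
(3,1): no bracket -> illegal
(4,6): flips 1 -> legal
(5,2): flips 2 -> legal
(5,6): no bracket -> illegal
(6,2): flips 2 -> legal
(6,5): flips 3 -> legal
(6,6): flips 1 -> legal
(7,2): flips 2 -> legal
(7,3): no bracket -> illegal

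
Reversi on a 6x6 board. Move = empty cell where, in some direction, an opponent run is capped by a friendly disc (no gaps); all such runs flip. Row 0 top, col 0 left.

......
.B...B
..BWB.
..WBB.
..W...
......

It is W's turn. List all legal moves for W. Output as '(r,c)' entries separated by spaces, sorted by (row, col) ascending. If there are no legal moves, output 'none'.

(0,0): no bracket -> illegal
(0,1): no bracket -> illegal
(0,2): no bracket -> illegal
(0,4): no bracket -> illegal
(0,5): no bracket -> illegal
(1,0): no bracket -> illegal
(1,2): flips 1 -> legal
(1,3): no bracket -> illegal
(1,4): no bracket -> illegal
(2,0): no bracket -> illegal
(2,1): flips 1 -> legal
(2,5): flips 1 -> legal
(3,1): no bracket -> illegal
(3,5): flips 2 -> legal
(4,3): flips 1 -> legal
(4,4): no bracket -> illegal
(4,5): flips 1 -> legal

Answer: (1,2) (2,1) (2,5) (3,5) (4,3) (4,5)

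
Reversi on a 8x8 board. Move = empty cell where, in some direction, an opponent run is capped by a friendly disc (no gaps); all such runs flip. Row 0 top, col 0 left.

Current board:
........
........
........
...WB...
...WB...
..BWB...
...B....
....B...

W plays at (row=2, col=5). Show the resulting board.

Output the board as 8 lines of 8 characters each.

Answer: ........
........
.....W..
...WW...
...WB...
..BWB...
...B....
....B...

Derivation:
Place W at (2,5); scan 8 dirs for brackets.
Dir NW: first cell '.' (not opp) -> no flip
Dir N: first cell '.' (not opp) -> no flip
Dir NE: first cell '.' (not opp) -> no flip
Dir W: first cell '.' (not opp) -> no flip
Dir E: first cell '.' (not opp) -> no flip
Dir SW: opp run (3,4) capped by W -> flip
Dir S: first cell '.' (not opp) -> no flip
Dir SE: first cell '.' (not opp) -> no flip
All flips: (3,4)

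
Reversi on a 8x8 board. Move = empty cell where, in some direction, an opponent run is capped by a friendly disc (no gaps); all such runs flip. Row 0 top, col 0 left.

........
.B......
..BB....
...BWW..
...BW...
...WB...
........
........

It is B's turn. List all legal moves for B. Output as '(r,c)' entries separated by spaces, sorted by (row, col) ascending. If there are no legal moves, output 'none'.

Answer: (2,4) (2,5) (3,6) (4,5) (5,2) (5,5) (6,3)

Derivation:
(2,4): flips 2 -> legal
(2,5): flips 1 -> legal
(2,6): no bracket -> illegal
(3,6): flips 2 -> legal
(4,2): no bracket -> illegal
(4,5): flips 2 -> legal
(4,6): no bracket -> illegal
(5,2): flips 1 -> legal
(5,5): flips 1 -> legal
(6,2): no bracket -> illegal
(6,3): flips 1 -> legal
(6,4): no bracket -> illegal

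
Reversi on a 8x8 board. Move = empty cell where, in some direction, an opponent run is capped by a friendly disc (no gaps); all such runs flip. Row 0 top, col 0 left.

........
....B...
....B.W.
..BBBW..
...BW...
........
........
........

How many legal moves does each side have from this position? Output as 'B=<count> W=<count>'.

Answer: B=5 W=5

Derivation:
-- B to move --
(1,5): no bracket -> illegal
(1,6): no bracket -> illegal
(1,7): no bracket -> illegal
(2,5): no bracket -> illegal
(2,7): no bracket -> illegal
(3,6): flips 1 -> legal
(3,7): no bracket -> illegal
(4,5): flips 1 -> legal
(4,6): flips 1 -> legal
(5,3): no bracket -> illegal
(5,4): flips 1 -> legal
(5,5): flips 1 -> legal
B mobility = 5
-- W to move --
(0,3): no bracket -> illegal
(0,4): flips 3 -> legal
(0,5): no bracket -> illegal
(1,3): flips 1 -> legal
(1,5): no bracket -> illegal
(2,1): no bracket -> illegal
(2,2): flips 1 -> legal
(2,3): no bracket -> illegal
(2,5): no bracket -> illegal
(3,1): flips 3 -> legal
(4,1): no bracket -> illegal
(4,2): flips 1 -> legal
(4,5): no bracket -> illegal
(5,2): no bracket -> illegal
(5,3): no bracket -> illegal
(5,4): no bracket -> illegal
W mobility = 5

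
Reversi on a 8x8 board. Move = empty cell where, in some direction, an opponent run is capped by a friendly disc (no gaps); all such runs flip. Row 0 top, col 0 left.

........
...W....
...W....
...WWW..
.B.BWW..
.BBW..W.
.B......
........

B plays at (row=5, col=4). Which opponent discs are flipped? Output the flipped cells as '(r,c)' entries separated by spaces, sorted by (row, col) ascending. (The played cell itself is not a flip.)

Dir NW: first cell 'B' (not opp) -> no flip
Dir N: opp run (4,4) (3,4), next='.' -> no flip
Dir NE: opp run (4,5), next='.' -> no flip
Dir W: opp run (5,3) capped by B -> flip
Dir E: first cell '.' (not opp) -> no flip
Dir SW: first cell '.' (not opp) -> no flip
Dir S: first cell '.' (not opp) -> no flip
Dir SE: first cell '.' (not opp) -> no flip

Answer: (5,3)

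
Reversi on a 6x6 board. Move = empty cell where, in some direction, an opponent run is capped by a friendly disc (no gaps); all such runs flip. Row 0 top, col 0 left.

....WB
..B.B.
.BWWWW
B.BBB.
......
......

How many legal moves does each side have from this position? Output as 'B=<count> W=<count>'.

-- B to move --
(0,3): flips 1 -> legal
(1,1): flips 1 -> legal
(1,3): flips 1 -> legal
(1,5): flips 1 -> legal
(3,1): no bracket -> illegal
(3,5): no bracket -> illegal
B mobility = 4
-- W to move --
(0,1): flips 1 -> legal
(0,2): flips 1 -> legal
(0,3): flips 1 -> legal
(1,0): no bracket -> illegal
(1,1): no bracket -> illegal
(1,3): no bracket -> illegal
(1,5): no bracket -> illegal
(2,0): flips 1 -> legal
(3,1): no bracket -> illegal
(3,5): no bracket -> illegal
(4,0): no bracket -> illegal
(4,1): flips 1 -> legal
(4,2): flips 2 -> legal
(4,3): flips 2 -> legal
(4,4): flips 2 -> legal
(4,5): flips 1 -> legal
W mobility = 9

Answer: B=4 W=9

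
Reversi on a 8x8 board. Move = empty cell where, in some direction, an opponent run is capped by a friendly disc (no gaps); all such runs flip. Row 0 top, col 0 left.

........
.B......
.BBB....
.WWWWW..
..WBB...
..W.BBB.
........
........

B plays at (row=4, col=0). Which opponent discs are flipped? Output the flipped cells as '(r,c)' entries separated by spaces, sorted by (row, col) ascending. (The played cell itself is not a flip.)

Answer: (3,1)

Derivation:
Dir NW: edge -> no flip
Dir N: first cell '.' (not opp) -> no flip
Dir NE: opp run (3,1) capped by B -> flip
Dir W: edge -> no flip
Dir E: first cell '.' (not opp) -> no flip
Dir SW: edge -> no flip
Dir S: first cell '.' (not opp) -> no flip
Dir SE: first cell '.' (not opp) -> no flip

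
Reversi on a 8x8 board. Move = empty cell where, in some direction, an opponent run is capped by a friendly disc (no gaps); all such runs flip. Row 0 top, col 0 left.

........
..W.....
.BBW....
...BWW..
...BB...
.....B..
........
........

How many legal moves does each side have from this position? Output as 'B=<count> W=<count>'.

-- B to move --
(0,1): no bracket -> illegal
(0,2): flips 1 -> legal
(0,3): flips 1 -> legal
(1,1): no bracket -> illegal
(1,3): flips 1 -> legal
(1,4): no bracket -> illegal
(2,4): flips 2 -> legal
(2,5): flips 1 -> legal
(2,6): flips 1 -> legal
(3,2): no bracket -> illegal
(3,6): flips 2 -> legal
(4,5): no bracket -> illegal
(4,6): no bracket -> illegal
B mobility = 7
-- W to move --
(1,0): no bracket -> illegal
(1,1): no bracket -> illegal
(1,3): no bracket -> illegal
(2,0): flips 2 -> legal
(2,4): no bracket -> illegal
(3,0): flips 1 -> legal
(3,1): no bracket -> illegal
(3,2): flips 2 -> legal
(4,2): no bracket -> illegal
(4,5): no bracket -> illegal
(4,6): no bracket -> illegal
(5,2): flips 1 -> legal
(5,3): flips 3 -> legal
(5,4): flips 1 -> legal
(5,6): no bracket -> illegal
(6,4): no bracket -> illegal
(6,5): no bracket -> illegal
(6,6): no bracket -> illegal
W mobility = 6

Answer: B=7 W=6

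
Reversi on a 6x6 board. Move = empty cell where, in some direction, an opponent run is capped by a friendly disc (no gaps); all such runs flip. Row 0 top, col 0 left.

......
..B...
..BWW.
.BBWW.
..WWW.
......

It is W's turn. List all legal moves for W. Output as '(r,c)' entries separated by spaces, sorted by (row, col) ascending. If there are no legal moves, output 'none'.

(0,1): flips 1 -> legal
(0,2): flips 3 -> legal
(0,3): no bracket -> illegal
(1,1): flips 1 -> legal
(1,3): no bracket -> illegal
(2,0): flips 1 -> legal
(2,1): flips 2 -> legal
(3,0): flips 2 -> legal
(4,0): no bracket -> illegal
(4,1): flips 1 -> legal

Answer: (0,1) (0,2) (1,1) (2,0) (2,1) (3,0) (4,1)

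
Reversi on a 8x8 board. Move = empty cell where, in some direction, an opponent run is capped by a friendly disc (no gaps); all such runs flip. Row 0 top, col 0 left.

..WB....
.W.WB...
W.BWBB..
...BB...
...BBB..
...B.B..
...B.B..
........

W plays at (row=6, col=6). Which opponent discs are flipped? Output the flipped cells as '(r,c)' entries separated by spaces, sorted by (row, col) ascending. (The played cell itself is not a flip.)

Answer: (2,2) (3,3) (4,4) (5,5)

Derivation:
Dir NW: opp run (5,5) (4,4) (3,3) (2,2) capped by W -> flip
Dir N: first cell '.' (not opp) -> no flip
Dir NE: first cell '.' (not opp) -> no flip
Dir W: opp run (6,5), next='.' -> no flip
Dir E: first cell '.' (not opp) -> no flip
Dir SW: first cell '.' (not opp) -> no flip
Dir S: first cell '.' (not opp) -> no flip
Dir SE: first cell '.' (not opp) -> no flip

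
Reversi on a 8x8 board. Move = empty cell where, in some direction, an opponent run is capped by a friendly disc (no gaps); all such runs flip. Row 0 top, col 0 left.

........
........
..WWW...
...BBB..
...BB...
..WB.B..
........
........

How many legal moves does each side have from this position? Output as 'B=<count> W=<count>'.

Answer: B=7 W=7

Derivation:
-- B to move --
(1,1): flips 1 -> legal
(1,2): flips 1 -> legal
(1,3): flips 2 -> legal
(1,4): flips 1 -> legal
(1,5): flips 1 -> legal
(2,1): no bracket -> illegal
(2,5): no bracket -> illegal
(3,1): no bracket -> illegal
(3,2): no bracket -> illegal
(4,1): no bracket -> illegal
(4,2): no bracket -> illegal
(5,1): flips 1 -> legal
(6,1): flips 1 -> legal
(6,2): no bracket -> illegal
(6,3): no bracket -> illegal
B mobility = 7
-- W to move --
(2,5): flips 2 -> legal
(2,6): no bracket -> illegal
(3,2): no bracket -> illegal
(3,6): no bracket -> illegal
(4,2): flips 1 -> legal
(4,5): flips 1 -> legal
(4,6): flips 1 -> legal
(5,4): flips 3 -> legal
(5,6): no bracket -> illegal
(6,2): no bracket -> illegal
(6,3): flips 3 -> legal
(6,4): no bracket -> illegal
(6,5): no bracket -> illegal
(6,6): flips 3 -> legal
W mobility = 7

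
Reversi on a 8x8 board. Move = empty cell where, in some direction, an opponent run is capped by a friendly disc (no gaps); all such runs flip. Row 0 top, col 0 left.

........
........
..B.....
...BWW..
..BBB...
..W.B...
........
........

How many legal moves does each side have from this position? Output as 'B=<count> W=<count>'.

-- B to move --
(2,3): no bracket -> illegal
(2,4): flips 1 -> legal
(2,5): flips 1 -> legal
(2,6): flips 1 -> legal
(3,6): flips 2 -> legal
(4,1): no bracket -> illegal
(4,5): no bracket -> illegal
(4,6): no bracket -> illegal
(5,1): no bracket -> illegal
(5,3): no bracket -> illegal
(6,1): flips 1 -> legal
(6,2): flips 1 -> legal
(6,3): no bracket -> illegal
B mobility = 6
-- W to move --
(1,1): no bracket -> illegal
(1,2): no bracket -> illegal
(1,3): no bracket -> illegal
(2,1): no bracket -> illegal
(2,3): no bracket -> illegal
(2,4): no bracket -> illegal
(3,1): no bracket -> illegal
(3,2): flips 2 -> legal
(4,1): no bracket -> illegal
(4,5): no bracket -> illegal
(5,1): no bracket -> illegal
(5,3): flips 1 -> legal
(5,5): no bracket -> illegal
(6,3): no bracket -> illegal
(6,4): flips 2 -> legal
(6,5): no bracket -> illegal
W mobility = 3

Answer: B=6 W=3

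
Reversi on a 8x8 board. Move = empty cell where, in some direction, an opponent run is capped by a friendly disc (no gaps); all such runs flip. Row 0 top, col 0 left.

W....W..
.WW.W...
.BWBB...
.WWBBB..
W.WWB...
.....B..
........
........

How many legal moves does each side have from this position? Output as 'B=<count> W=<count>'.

Answer: B=9 W=10

Derivation:
-- B to move --
(0,1): flips 2 -> legal
(0,2): no bracket -> illegal
(0,3): flips 1 -> legal
(0,4): flips 1 -> legal
(0,6): no bracket -> illegal
(1,0): no bracket -> illegal
(1,3): no bracket -> illegal
(1,5): no bracket -> illegal
(1,6): no bracket -> illegal
(2,0): no bracket -> illegal
(2,5): no bracket -> illegal
(3,0): flips 2 -> legal
(4,1): flips 4 -> legal
(5,0): no bracket -> illegal
(5,1): flips 1 -> legal
(5,2): flips 1 -> legal
(5,3): flips 1 -> legal
(5,4): flips 2 -> legal
B mobility = 9
-- W to move --
(1,0): flips 1 -> legal
(1,3): flips 2 -> legal
(1,5): flips 2 -> legal
(2,0): flips 1 -> legal
(2,5): flips 3 -> legal
(2,6): no bracket -> illegal
(3,0): flips 1 -> legal
(3,6): flips 3 -> legal
(4,5): flips 3 -> legal
(4,6): no bracket -> illegal
(5,3): no bracket -> illegal
(5,4): flips 3 -> legal
(5,6): no bracket -> illegal
(6,4): no bracket -> illegal
(6,5): no bracket -> illegal
(6,6): flips 3 -> legal
W mobility = 10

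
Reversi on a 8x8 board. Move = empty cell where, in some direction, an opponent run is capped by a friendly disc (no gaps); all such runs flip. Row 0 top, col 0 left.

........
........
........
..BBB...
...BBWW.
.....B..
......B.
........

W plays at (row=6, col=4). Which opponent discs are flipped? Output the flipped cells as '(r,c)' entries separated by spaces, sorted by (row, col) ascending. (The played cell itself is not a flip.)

Dir NW: first cell '.' (not opp) -> no flip
Dir N: first cell '.' (not opp) -> no flip
Dir NE: opp run (5,5) capped by W -> flip
Dir W: first cell '.' (not opp) -> no flip
Dir E: first cell '.' (not opp) -> no flip
Dir SW: first cell '.' (not opp) -> no flip
Dir S: first cell '.' (not opp) -> no flip
Dir SE: first cell '.' (not opp) -> no flip

Answer: (5,5)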